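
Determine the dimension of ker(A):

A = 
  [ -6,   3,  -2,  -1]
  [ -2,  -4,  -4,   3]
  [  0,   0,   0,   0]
nullity(A) = 2

Row reduce:
R2 → R2 - (1/3)·R1
REF = 
  [   -6,     3,    -2,    -1]
  [    0,    -5, -10/3,  10/3]
  [    0,     0,     0,     0]
Pivot columns: 1, 2 → 2 pivots.
rank(A) = 2, so nullity(A) = 4 - 2 = 2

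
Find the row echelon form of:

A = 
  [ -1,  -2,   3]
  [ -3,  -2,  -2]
Row operations:
R2 → R2 - (3)·R1

Resulting echelon form:
REF = 
  [ -1,  -2,   3]
  [  0,   4, -11]

Rank = 2 (number of non-zero pivot rows).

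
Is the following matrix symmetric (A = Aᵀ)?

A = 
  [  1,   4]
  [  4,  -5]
Yes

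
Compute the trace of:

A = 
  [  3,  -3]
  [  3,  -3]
0

tr(A) = 3 + -3 = 0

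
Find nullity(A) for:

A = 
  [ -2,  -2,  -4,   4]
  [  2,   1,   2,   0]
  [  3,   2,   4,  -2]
nullity(A) = 2

Row reduce:
R2 → R2 + (1)·R1
R3 → R3 + (3/2)·R1
R3 → R3 - (1)·R2
REF = 
  [ -2,  -2,  -4,   4]
  [  0,  -1,  -2,   4]
  [  0,   0,   0,   0]
Pivot columns: 1, 2 → 2 pivots.
rank(A) = 2, so nullity(A) = 4 - 2 = 2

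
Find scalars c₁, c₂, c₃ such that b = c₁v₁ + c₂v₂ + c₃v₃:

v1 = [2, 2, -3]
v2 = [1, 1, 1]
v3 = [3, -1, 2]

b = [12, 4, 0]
c1 = 2, c2 = 2, c3 = 2

b = 2·v1 + 2·v2 + 2·v3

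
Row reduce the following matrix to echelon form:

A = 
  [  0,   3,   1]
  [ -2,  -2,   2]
Row operations:
Swap R1 ↔ R2

Resulting echelon form:
REF = 
  [ -2,  -2,   2]
  [  0,   3,   1]

Rank = 2 (number of non-zero pivot rows).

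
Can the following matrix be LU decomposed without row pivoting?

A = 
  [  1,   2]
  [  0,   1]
Yes.
A[1,1] = 1 ≠ 0, so Gaussian elimination proceeds without a row swap: multiplier ℓ₂₁ = (0)/(1) = 0, and U[2,2] = 1 - (0)(2) = 1.
L = 
  [  1,   0]
  [  0,   1]
U = 
  [  1,   2]
  [  0,   1]
Check row 2 of LU: [(0)(1), (0)(2) + 1] = [0, 1] = row 2 of A ✓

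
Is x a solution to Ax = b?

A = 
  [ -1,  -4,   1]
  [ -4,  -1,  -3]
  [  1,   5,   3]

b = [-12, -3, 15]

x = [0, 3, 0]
Yes

Ax = [-12, -3, 15] = b ✓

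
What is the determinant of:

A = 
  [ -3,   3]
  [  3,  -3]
For a 2×2 matrix, det = ad - bc = (-3)(-3) - (3)(3) = 0

det(A) = 0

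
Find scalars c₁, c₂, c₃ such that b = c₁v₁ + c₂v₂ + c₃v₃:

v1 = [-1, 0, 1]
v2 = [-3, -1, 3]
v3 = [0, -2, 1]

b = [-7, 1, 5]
c1 = -2, c2 = 3, c3 = -2

b = -2·v1 + 3·v2 + -2·v3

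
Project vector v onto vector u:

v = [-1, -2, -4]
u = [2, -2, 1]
v·u = (-1)(2) + (-2)(-2) + (-4)(1) = -2
u·u = (2)² + (-2)² + (1)² = 9
proj_u(v) = (v·u / u·u) × u = (-2/9) × u

proj_u(v) = [-4/9, 4/9, -2/9]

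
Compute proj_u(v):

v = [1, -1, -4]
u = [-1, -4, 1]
v·u = (1)(-1) + (-1)(-4) + (-4)(1) = -1
u·u = (-1)² + (-4)² + (1)² = 18
proj_u(v) = (v·u / u·u) × u = (-1/18) × u

proj_u(v) = [1/18, 2/9, -1/18]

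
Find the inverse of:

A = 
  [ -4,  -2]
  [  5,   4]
det(A) = (-4)(4) - (-2)(5) = -6
For a 2×2 matrix, A⁻¹ = (1/det(A)) · [[d, -b], [-c, a]]
    = (-1/6) · [[4, 2], [-5, -4]]

A⁻¹ = 
  [-2/3, -1/3]
  [ 5/6,  2/3]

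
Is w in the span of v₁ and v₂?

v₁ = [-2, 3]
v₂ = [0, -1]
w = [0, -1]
Yes

Form the augmented matrix and row-reduce:
[v₁|v₂|w] = 
  [ -2,   0,   0]
  [  3,  -1,  -1]
R2 → R2 + (3/2)·R1
REF = 
  [ -2,   0,   0]
  [  0,  -1,  -1]

No row of the form [0 0 | nonzero], so the system is consistent. Back-substitution gives c₁ = 0, c₂ = 1: w = (0)·v₁ + (1)·v₂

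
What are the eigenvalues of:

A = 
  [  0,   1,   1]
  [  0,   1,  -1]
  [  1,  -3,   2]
Characteristic polynomial: det(λI - A) = λ³ - 3λ² - 2λ + 2
Testing integer divisors of the constant term: p(-1) = 0, so (λ + 1) is a factor:
p(λ) = (λ + 1)(λ² - 4λ + 2)
λ² - 4λ + 2 = 0  ⇒  λ = (4 ± √((-4)² - 4·(2)))/2 = (4 ± √(8))/2
  = 2 + √2,  2 - √2

λ = -1, 2 + √2, 2 - √2  (≈ -1, 3.414, 0.5858)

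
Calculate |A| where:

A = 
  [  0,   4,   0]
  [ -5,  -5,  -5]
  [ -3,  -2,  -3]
0

Cofactor expansion along row 1:
det(A) = (0)·((-5)(-3) - (-5)(-2)) - (4)·((-5)(-3) - (-5)(-3)) + (0)·((-5)(-2) - (-5)(-3))
  = (0)(5) - (4)(0) + (0)(-5)
  = 0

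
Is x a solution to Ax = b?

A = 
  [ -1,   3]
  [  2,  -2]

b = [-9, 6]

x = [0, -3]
Yes

Ax = [-9, 6] = b ✓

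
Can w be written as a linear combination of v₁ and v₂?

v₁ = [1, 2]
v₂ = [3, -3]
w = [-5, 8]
Yes

Form the augmented matrix and row-reduce:
[v₁|v₂|w] = 
  [  1,   3,  -5]
  [  2,  -3,   8]
R2 → R2 - (2)·R1
REF = 
  [  1,   3,  -5]
  [  0,  -9,  18]

No row of the form [0 0 | nonzero], so the system is consistent. Back-substitution gives c₁ = 1, c₂ = -2: w = (1)·v₁ + (-2)·v₂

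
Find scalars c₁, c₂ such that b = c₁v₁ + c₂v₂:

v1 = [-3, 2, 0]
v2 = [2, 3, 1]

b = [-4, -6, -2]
c1 = 0, c2 = -2

b = 0·v1 + -2·v2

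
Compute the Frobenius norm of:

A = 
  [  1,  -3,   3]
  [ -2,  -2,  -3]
||A||_F = 6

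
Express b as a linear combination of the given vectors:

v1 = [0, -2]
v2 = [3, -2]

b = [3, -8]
c1 = 3, c2 = 1

b = 3·v1 + 1·v2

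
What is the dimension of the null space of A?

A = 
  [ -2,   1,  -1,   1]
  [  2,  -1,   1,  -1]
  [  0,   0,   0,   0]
nullity(A) = 3

Row reduce:
R2 → R2 + (1)·R1
REF = 
  [ -2,   1,  -1,   1]
  [  0,   0,   0,   0]
  [  0,   0,   0,   0]
Pivot columns: 1 → 1 pivot.
rank(A) = 1, so nullity(A) = 4 - 1 = 3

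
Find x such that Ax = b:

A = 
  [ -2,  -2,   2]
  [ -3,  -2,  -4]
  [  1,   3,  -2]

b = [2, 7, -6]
x = [1, -3, -1]

Row reduce the augmented matrix [A|b]:
R2 → R2 - (3/2)·R1
R3 → R3 + (1/2)·R1
R3 → R3 - (2)·R2
REF = 
  [ -2,  -2,   2,   2]
  [  0,   1,  -7,   4]
  [  0,   0,  13, -13]

Back-substitution:
x₃ = (-13) / 13 = -1
x₂ = (4 - (-7)(-1)) / 1 = -3
x₁ = (2 - (-2)(-3) - (2)(-1)) / (-2) = 1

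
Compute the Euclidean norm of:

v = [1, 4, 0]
4.123

||v||₂ = √((1)² + (4)² + (0)²) = √17 = 4.123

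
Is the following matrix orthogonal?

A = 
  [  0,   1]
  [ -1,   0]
Yes

AᵀA = 
  [  1,   0]
  [  0,   1]
= I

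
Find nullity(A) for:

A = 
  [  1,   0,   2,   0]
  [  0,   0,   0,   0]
nullity(A) = 3

Row reduce:
(no row operations needed)
REF = 
  [  1,   0,   2,   0]
  [  0,   0,   0,   0]
Pivot columns: 1 → 1 pivot.
rank(A) = 1, so nullity(A) = 4 - 1 = 3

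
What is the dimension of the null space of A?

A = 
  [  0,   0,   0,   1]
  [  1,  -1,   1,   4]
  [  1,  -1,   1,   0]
nullity(A) = 2

Row reduce:
Swap R1 ↔ R2
R3 → R3 - (1)·R1
R3 → R3 + (4)·R2
REF = 
  [  1,  -1,   1,   4]
  [  0,   0,   0,   1]
  [  0,   0,   0,   0]
Pivot columns: 1, 4 → 2 pivots.
rank(A) = 2, so nullity(A) = 4 - 2 = 2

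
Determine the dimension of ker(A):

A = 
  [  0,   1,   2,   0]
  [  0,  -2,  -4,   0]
nullity(A) = 3

Row reduce:
R2 → R2 + (2)·R1
REF = 
  [  0,   1,   2,   0]
  [  0,   0,   0,   0]
Pivot columns: 2 → 1 pivot.
rank(A) = 1, so nullity(A) = 4 - 1 = 3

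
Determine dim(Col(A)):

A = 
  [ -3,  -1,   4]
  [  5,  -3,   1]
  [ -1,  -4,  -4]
dim(Col(A)) = 3

Row reduce:
R2 → R2 + (5/3)·R1
R3 → R3 - (1/3)·R1
R3 → R3 - (11/14)·R2
REF = 
  [     -3,      -1,       4]
  [      0,   -14/3,    23/3]
  [      0,       0, -159/14]
Pivot columns: 1, 2, 3 → 3 pivots.
dim(Col(A)) = number of pivot columns = 3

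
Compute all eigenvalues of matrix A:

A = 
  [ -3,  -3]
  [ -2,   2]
λ = 3, -4

tr(A) = -1, det(A) = -12
Characteristic polynomial: λ² - tr(A)λ + det(A) = λ² + λ - 12
λ² + λ - 12 = (λ + 4)(λ - 3)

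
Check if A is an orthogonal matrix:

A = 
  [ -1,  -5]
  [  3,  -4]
No

AᵀA = 
  [ 10,  -7]
  [ -7,  41]
≠ I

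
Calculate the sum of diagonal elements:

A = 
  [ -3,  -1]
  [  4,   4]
1

tr(A) = -3 + 4 = 1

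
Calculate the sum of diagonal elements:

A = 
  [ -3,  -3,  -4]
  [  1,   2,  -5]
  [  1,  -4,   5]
4

tr(A) = -3 + 2 + 5 = 4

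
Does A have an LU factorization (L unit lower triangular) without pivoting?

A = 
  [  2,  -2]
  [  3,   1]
Yes.
A[1,1] = 2 ≠ 0, so Gaussian elimination proceeds without a row swap: multiplier ℓ₂₁ = (3)/(2) = 3/2, and U[2,2] = 1 - (3/2)(-2) = 4.
L = 
  [  1,   0]
  [3/2,   1]
U = 
  [  2,  -2]
  [  0,   4]
Check row 2 of LU: [(3/2)(2), (3/2)(-2) + 4] = [3, 1] = row 2 of A ✓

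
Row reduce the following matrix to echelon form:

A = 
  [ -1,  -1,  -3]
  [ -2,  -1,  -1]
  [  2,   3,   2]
Row operations:
R2 → R2 - (2)·R1
R3 → R3 + (2)·R1
R3 → R3 - (1)·R2

Resulting echelon form:
REF = 
  [ -1,  -1,  -3]
  [  0,   1,   5]
  [  0,   0,  -9]

Rank = 3 (number of non-zero pivot rows).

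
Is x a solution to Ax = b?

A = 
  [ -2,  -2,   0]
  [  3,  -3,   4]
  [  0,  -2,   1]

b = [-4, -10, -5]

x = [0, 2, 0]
No

Ax = [-4, -6, -4] ≠ b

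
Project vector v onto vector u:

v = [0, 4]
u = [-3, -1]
v·u = (0)(-3) + (4)(-1) = -4
u·u = (-3)² + (-1)² = 10
proj_u(v) = (v·u / u·u) × u = (-4/10) × u = (-2/5) × u

proj_u(v) = [6/5, 2/5]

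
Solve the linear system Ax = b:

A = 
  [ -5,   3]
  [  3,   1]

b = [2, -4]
x = [-1, -1]

Row reduce the augmented matrix [A|b]:
R2 → R2 + (3/5)·R1
REF = 
  [   -5,     3,     2]
  [    0,  14/5, -14/5]

Back-substitution:
x₂ = (-14/5) / (14/5) = -1
x₁ = (2 - (3)(-1)) / (-5) = -1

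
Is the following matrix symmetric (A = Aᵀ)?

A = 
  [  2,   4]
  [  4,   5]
Yes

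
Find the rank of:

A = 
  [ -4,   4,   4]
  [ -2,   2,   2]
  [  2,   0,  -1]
rank(A) = 2

Row reduce:
R2 → R2 - (1/2)·R1
R3 → R3 + (1/2)·R1
Swap R2 ↔ R3
REF = 
  [ -4,   4,   4]
  [  0,   2,   1]
  [  0,   0,   0]
Pivot columns: 1, 2 → 2 pivots.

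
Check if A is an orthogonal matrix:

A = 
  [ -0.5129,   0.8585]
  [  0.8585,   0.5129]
Yes

AᵀA = 
  [  1.0001,   0]
  [  0,   1.0001]
≈ I (equal to I up to the 4-dp rounding of the entries)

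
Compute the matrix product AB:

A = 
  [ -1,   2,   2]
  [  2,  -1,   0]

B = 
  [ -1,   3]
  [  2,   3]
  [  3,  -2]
A is 2×3 and B is 3×2, so AB is 2×2. Each entry is (row of A)·(column of B):
AB[1,1] = (-1)(-1) + (2)(2) + (2)(3) = 11
AB[1,2] = (-1)(3) + (2)(3) + (2)(-2) = -1
AB[2,1] = (2)(-1) + (-1)(2) + (0)(3) = -4
AB[2,2] = (2)(3) + (-1)(3) + (0)(-2) = 3

AB = 
  [ 11,  -1]
  [ -4,   3]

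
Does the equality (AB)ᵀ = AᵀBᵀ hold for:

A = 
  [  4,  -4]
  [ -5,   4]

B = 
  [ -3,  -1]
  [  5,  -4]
No

(AB)ᵀ = 
  [-32,  35]
  [ 12, -11]

AᵀBᵀ = 
  [ -7,  40]
  [  8, -36]

The two matrices differ, so (AB)ᵀ ≠ AᵀBᵀ in general. The correct identity is (AB)ᵀ = BᵀAᵀ.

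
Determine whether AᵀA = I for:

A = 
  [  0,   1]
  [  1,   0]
Yes

AᵀA = 
  [  1,   0]
  [  0,   1]
= I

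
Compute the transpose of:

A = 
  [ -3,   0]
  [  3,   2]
Aᵀ = 
  [ -3,   3]
  [  0,   2]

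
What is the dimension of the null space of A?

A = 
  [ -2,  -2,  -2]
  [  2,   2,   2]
nullity(A) = 2

Row reduce:
R2 → R2 + (1)·R1
REF = 
  [ -2,  -2,  -2]
  [  0,   0,   0]
Pivot columns: 1 → 1 pivot.
rank(A) = 1, so nullity(A) = 3 - 1 = 2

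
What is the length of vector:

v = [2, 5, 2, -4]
7

||v||₂ = √((2)² + (5)² + (2)² + (-4)²) = √49 = 7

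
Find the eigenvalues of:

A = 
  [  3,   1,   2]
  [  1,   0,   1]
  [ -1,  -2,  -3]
Characteristic polynomial: det(λI - A) = λ³ - 6λ - 4
Testing integer divisors of the constant term: p(-2) = 0, so (λ + 2) is a factor:
p(λ) = (λ + 2)(λ² - 2λ - 2)
λ² - 2λ - 2 = 0  ⇒  λ = (2 ± √((-2)² - 4·(-2)))/2 = (2 ± √(12))/2
  = 1 + √3,  1 - √3

λ = -2, 1 + √3, 1 - √3  (≈ -2, 2.732, -0.7321)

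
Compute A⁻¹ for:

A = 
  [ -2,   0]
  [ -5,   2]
det(A) = (-2)(2) - (0)(-5) = -4
For a 2×2 matrix, A⁻¹ = (1/det(A)) · [[d, -b], [-c, a]]
    = (-1/4) · [[2, 0], [5, -2]]

A⁻¹ = 
  [-1/2,    0]
  [-5/4,  1/2]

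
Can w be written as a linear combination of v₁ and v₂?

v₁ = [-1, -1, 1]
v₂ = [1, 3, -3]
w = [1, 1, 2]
No

Form the augmented matrix and row-reduce:
[v₁|v₂|w] = 
  [ -1,   1,   1]
  [ -1,   3,   1]
  [  1,  -3,   2]
R2 → R2 - (1)·R1
R3 → R3 + (1)·R1
R3 → R3 + (1)·R2
REF = 
  [ -1,   1,   1]
  [  0,   2,   0]
  [  0,   0,   3]

Row 3 reads [0 0 | 3], i.e. 0 = 3, so the system is inconsistent and w ∉ span{v₁, v₂}.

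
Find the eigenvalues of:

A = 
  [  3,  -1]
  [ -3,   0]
λ = (3 + √21)/2, (3 - √21)/2  (≈ 3.791, -0.7913)

tr(A) = 3, det(A) = -3
Characteristic polynomial: λ² - tr(A)λ + det(A) = λ² - 3λ - 3
λ² - 3λ - 3 = 0  ⇒  λ = (3 ± √((-3)² - 4·(-3)))/2 = (3 ± √(21))/2
  = (3 + √21)/2,  (3 - √21)/2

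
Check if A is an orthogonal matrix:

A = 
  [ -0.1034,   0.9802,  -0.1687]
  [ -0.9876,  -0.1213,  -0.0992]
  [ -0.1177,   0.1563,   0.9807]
Yes

AᵀA = 
  [  0.9999,   0,   0]
  [  0,   0.9999,   0]
  [  0,   0,   1.0001]
≈ I (equal to I up to the 4-dp rounding of the entries)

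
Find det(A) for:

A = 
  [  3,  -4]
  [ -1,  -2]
For a 2×2 matrix, det = ad - bc = (3)(-2) - (-4)(-1) = -10

det(A) = -10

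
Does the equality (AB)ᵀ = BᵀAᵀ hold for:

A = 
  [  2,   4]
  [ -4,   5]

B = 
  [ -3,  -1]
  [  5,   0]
Yes

(AB)ᵀ = 
  [ 14,  37]
  [ -2,   4]

BᵀAᵀ = 
  [ 14,  37]
  [ -2,   4]

Both sides are equal — this is the standard identity (AB)ᵀ = BᵀAᵀ, which holds for all A, B.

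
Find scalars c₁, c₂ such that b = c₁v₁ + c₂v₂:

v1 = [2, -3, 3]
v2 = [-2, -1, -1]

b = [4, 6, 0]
c1 = -1, c2 = -3

b = -1·v1 + -3·v2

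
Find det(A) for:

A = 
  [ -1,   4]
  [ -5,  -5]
For a 2×2 matrix, det = ad - bc = (-1)(-5) - (4)(-5) = 25

det(A) = 25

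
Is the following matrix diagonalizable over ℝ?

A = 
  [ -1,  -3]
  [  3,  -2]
No

tr(A) = -3, det(A) = 11
Characteristic polynomial: λ² - tr(A)λ + det(A) = λ² + 3λ + 11
λ² + 3λ + 11 = 0  ⇒  λ = (-3 ± √((3)² - 4·(11)))/2 = (-3 ± √(-35))/2
  = (-3 + i√35)/2,  (-3 - i√35)/2
Eigenvalues: (-3 + i√35)/2, (-3 - i√35)/2  (≈ -1.5 + 2.958i, -1.5 - 2.958i)
Has complex eigenvalues (not diagonalizable over ℝ).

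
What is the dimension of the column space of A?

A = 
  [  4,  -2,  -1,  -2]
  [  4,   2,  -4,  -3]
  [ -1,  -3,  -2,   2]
dim(Col(A)) = 3

Row reduce:
R2 → R2 - (1)·R1
R3 → R3 + (1/4)·R1
R3 → R3 + (7/8)·R2
REF = 
  [    4,    -2,    -1,    -2]
  [    0,     4,    -3,    -1]
  [    0,     0, -39/8,   5/8]
Pivot columns: 1, 2, 3 → 3 pivots.
dim(Col(A)) = number of pivot columns = 3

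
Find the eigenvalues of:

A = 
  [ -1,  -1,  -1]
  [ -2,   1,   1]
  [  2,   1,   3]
Characteristic polynomial: det(λI - A) = λ³ - 3λ² - 2λ + 6
Testing integer divisors of the constant term: p(3) = 0, so (λ - 3) is a factor:
p(λ) = (λ - 3)(λ² - 2)
λ² - 2 = 0  ⇒  λ = (0 ± √((0)² - 4·(-2)))/2 = (0 ± √(8))/2
  = √2,  -√2

λ = 3, √2, -√2  (≈ 3, 1.414, -1.414)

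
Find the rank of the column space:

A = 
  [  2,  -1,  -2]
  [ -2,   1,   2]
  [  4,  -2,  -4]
Row reduce:
R2 → R2 + (1)·R1
R3 → R3 - (2)·R1
REF = 
  [  2,  -1,  -2]
  [  0,   0,   0]
  [  0,   0,   0]
Pivot columns: 1 → 1 pivot.
dim(Col(A)) = number of pivot columns = 1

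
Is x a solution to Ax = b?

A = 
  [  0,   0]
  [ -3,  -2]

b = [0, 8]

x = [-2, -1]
Yes

Ax = [0, 8] = b ✓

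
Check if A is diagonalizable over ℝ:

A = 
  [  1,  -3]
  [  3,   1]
No

tr(A) = 2, det(A) = 10
Characteristic polynomial: λ² - tr(A)λ + det(A) = λ² - 2λ + 10
λ² - 2λ + 10 = 0  ⇒  λ = (2 ± √((-2)² - 4·(10)))/2 = (2 ± √(-36))/2
  = 1 + 3i,  1 - 3i
Eigenvalues: 1 + 3i, 1 - 3i  (≈ 1 + 3i, 1 - 3i)
Has complex eigenvalues (not diagonalizable over ℝ).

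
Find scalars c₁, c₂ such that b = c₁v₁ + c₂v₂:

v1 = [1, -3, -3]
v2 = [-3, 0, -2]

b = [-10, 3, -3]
c1 = -1, c2 = 3

b = -1·v1 + 3·v2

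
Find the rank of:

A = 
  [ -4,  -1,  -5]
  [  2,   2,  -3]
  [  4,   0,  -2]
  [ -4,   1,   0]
Row reduce:
R2 → R2 + (1/2)·R1
R3 → R3 + (1)·R1
R4 → R4 - (1)·R1
R3 → R3 + (2/3)·R2
R4 → R4 - (4/3)·R2
R4 → R4 + (37/32)·R3
REF = 
  [   -4,    -1,    -5]
  [    0,   3/2, -11/2]
  [    0,     0, -32/3]
  [    0,     0,     0]
Pivot columns: 1, 2, 3 → 3 pivots.

rank(A) = 3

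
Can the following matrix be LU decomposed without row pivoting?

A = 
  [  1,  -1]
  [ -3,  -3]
Yes.
A[1,1] = 1 ≠ 0, so Gaussian elimination proceeds without a row swap: multiplier ℓ₂₁ = (-3)/(1) = -3, and U[2,2] = -3 - (-3)(-1) = -6.
L = 
  [  1,   0]
  [ -3,   1]
U = 
  [  1,  -1]
  [  0,  -6]
Check row 2 of LU: [(-3)(1), (-3)(-1) + (-6)] = [-3, -3] = row 2 of A ✓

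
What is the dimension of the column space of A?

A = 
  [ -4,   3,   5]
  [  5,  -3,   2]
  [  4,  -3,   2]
dim(Col(A)) = 3

Row reduce:
R2 → R2 + (5/4)·R1
R3 → R3 + (1)·R1
REF = 
  [  -4,    3,    5]
  [   0,  3/4, 33/4]
  [   0,    0,    7]
Pivot columns: 1, 2, 3 → 3 pivots.
dim(Col(A)) = number of pivot columns = 3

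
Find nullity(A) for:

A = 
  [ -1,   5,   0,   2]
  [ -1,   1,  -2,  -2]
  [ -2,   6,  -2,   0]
nullity(A) = 2

Row reduce:
R2 → R2 - (1)·R1
R3 → R3 - (2)·R1
R3 → R3 - (1)·R2
REF = 
  [ -1,   5,   0,   2]
  [  0,  -4,  -2,  -4]
  [  0,   0,   0,   0]
Pivot columns: 1, 2 → 2 pivots.
rank(A) = 2, so nullity(A) = 4 - 2 = 2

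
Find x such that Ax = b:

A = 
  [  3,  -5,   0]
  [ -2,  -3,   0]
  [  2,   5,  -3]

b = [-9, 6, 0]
Row reduce the augmented matrix [A|b]:
R2 → R2 + (2/3)·R1
R3 → R3 - (2/3)·R1
R3 → R3 + (25/19)·R2
REF = 
  [    3,    -5,     0,    -9]
  [    0, -19/3,     0,     0]
  [    0,     0,    -3,     6]

Back-substitution:
x₃ = 6 / (-3) = -2
x₂ = (0 - (0)(-2)) / (-19/3) = 0
x₁ = (-9 - (-5)(0) - (0)(-2)) / 3 = -3

x = [-3, 0, -2]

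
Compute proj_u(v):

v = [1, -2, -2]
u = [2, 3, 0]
v·u = (1)(2) + (-2)(3) + (-2)(0) = -4
u·u = (2)² + (3)² + (0)² = 13
proj_u(v) = (v·u / u·u) × u = (-4/13) × u

proj_u(v) = [-8/13, -12/13, 0]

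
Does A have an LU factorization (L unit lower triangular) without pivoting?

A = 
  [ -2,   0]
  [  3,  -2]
Yes.
A[1,1] = -2 ≠ 0, so Gaussian elimination proceeds without a row swap: multiplier ℓ₂₁ = (3)/(-2) = -3/2, and U[2,2] = -2 - (-3/2)(0) = -2.
L = 
  [   1,    0]
  [-3/2,    1]
U = 
  [ -2,   0]
  [  0,  -2]
Check row 2 of LU: [(-3/2)(-2), (-3/2)(0) + (-2)] = [3, -2] = row 2 of A ✓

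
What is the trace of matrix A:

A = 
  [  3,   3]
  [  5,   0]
3

tr(A) = 3 + 0 = 3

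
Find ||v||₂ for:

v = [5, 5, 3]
7.681

||v||₂ = √((5)² + (5)² + (3)²) = √59 = 7.681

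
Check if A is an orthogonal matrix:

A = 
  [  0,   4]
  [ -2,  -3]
No

AᵀA = 
  [  4,   6]
  [  6,  25]
≠ I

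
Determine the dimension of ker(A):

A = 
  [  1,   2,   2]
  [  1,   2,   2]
nullity(A) = 2

Row reduce:
R2 → R2 - (1)·R1
REF = 
  [  1,   2,   2]
  [  0,   0,   0]
Pivot columns: 1 → 1 pivot.
rank(A) = 1, so nullity(A) = 3 - 1 = 2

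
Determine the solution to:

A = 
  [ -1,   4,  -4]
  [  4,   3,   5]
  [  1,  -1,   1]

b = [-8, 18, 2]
Row reduce the augmented matrix [A|b]:
R2 → R2 + (4)·R1
R3 → R3 + (1)·R1
R3 → R3 - (3/19)·R2
REF = 
  [    -1,      4,     -4,     -8]
  [     0,     19,    -11,    -14]
  [     0,      0, -24/19, -72/19]

Back-substitution:
x₃ = (-72/19) / (-24/19) = 3
x₂ = (-14 - (-11)(3)) / 19 = 1
x₁ = (-8 - (4)(1) - (-4)(3)) / (-1) = 0

x = [0, 1, 3]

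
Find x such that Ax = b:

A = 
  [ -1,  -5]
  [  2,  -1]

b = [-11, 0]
Row reduce the augmented matrix [A|b]:
R2 → R2 + (2)·R1
REF = 
  [ -1,  -5, -11]
  [  0, -11, -22]

Back-substitution:
x₂ = (-22) / (-11) = 2
x₁ = (-11 - (-5)(2)) / (-1) = 1

x = [1, 2]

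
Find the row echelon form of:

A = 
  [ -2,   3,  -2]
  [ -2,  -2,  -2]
Row operations:
R2 → R2 - (1)·R1

Resulting echelon form:
REF = 
  [ -2,   3,  -2]
  [  0,  -5,   0]

Rank = 2 (number of non-zero pivot rows).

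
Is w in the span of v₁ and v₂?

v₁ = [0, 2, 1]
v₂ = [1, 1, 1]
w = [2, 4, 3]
Yes

Form the augmented matrix and row-reduce:
[v₁|v₂|w] = 
  [  0,   1,   2]
  [  2,   1,   4]
  [  1,   1,   3]
Swap R1 ↔ R2
R3 → R3 - (1/2)·R1
R3 → R3 - (1/2)·R2
REF = 
  [  2,   1,   4]
  [  0,   1,   2]
  [  0,   0,   0]

No row of the form [0 0 | nonzero], so the system is consistent. Back-substitution gives c₁ = 1, c₂ = 2: w = (1)·v₁ + (2)·v₂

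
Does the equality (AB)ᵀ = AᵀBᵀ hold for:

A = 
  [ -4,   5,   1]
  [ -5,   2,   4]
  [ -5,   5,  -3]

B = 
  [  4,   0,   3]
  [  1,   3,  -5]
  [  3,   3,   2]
No

(AB)ᵀ = 
  [ -8,  -6, -24]
  [ 18,  18,   6]
  [-35, -17, -46]

AᵀBᵀ = 
  [-31,   6, -37]
  [ 35, -14,  31]
  [ -5,  28,   9]

The two matrices differ, so (AB)ᵀ ≠ AᵀBᵀ in general. The correct identity is (AB)ᵀ = BᵀAᵀ.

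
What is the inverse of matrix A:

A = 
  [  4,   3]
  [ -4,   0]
det(A) = (4)(0) - (3)(-4) = 12
For a 2×2 matrix, A⁻¹ = (1/det(A)) · [[d, -b], [-c, a]]
    = (1/12) · [[0, -3], [4, 4]]

A⁻¹ = 
  [   0, -1/4]
  [ 1/3,  1/3]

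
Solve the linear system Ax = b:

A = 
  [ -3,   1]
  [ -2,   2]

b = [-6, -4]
x = [2, 0]

Row reduce the augmented matrix [A|b]:
R2 → R2 - (2/3)·R1
REF = 
  [ -3,   1,  -6]
  [  0, 4/3,   0]

Back-substitution:
x₂ = 0 / (4/3) = 0
x₁ = (-6 - (1)(0)) / (-3) = 2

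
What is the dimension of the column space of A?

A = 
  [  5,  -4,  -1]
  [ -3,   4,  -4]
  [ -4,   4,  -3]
dim(Col(A)) = 3

Row reduce:
R2 → R2 + (3/5)·R1
R3 → R3 + (4/5)·R1
R3 → R3 - (1/2)·R2
REF = 
  [    5,    -4,    -1]
  [    0,   8/5, -23/5]
  [    0,     0,  -3/2]
Pivot columns: 1, 2, 3 → 3 pivots.
dim(Col(A)) = number of pivot columns = 3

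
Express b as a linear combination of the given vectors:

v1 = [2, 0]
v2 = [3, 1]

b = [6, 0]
c1 = 3, c2 = 0

b = 3·v1 + 0·v2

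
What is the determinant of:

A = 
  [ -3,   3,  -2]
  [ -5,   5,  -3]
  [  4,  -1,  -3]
3

Cofactor expansion along row 1:
det(A) = (-3)·((5)(-3) - (-3)(-1)) - (3)·((-5)(-3) - (-3)(4)) + (-2)·((-5)(-1) - (5)(4))
  = (-3)(-18) - (3)(27) + (-2)(-15)
  = 3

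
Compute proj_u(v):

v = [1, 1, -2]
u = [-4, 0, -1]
v·u = (1)(-4) + (1)(0) + (-2)(-1) = -2
u·u = (-4)² + (0)² + (-1)² = 17
proj_u(v) = (v·u / u·u) × u = (-2/17) × u

proj_u(v) = [8/17, 0, 2/17]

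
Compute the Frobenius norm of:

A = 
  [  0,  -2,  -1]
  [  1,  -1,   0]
||A||_F = 2.646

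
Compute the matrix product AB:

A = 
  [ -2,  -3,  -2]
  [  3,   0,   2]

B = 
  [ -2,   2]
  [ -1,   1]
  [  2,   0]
AB = 
  [  3,  -7]
  [ -2,   6]

A is 2×3 and B is 3×2, so AB is 2×2. Each entry is (row of A)·(column of B):
AB[1,1] = (-2)(-2) + (-3)(-1) + (-2)(2) = 3
AB[1,2] = (-2)(2) + (-3)(1) + (-2)(0) = -7
AB[2,1] = (3)(-2) + (0)(-1) + (2)(2) = -2
AB[2,2] = (3)(2) + (0)(1) + (2)(0) = 6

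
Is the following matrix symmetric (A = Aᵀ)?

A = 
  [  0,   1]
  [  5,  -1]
No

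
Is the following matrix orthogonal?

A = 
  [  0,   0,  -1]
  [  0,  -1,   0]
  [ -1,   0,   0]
Yes

AᵀA = 
  [  1,   0,   0]
  [  0,   1,   0]
  [  0,   0,   1]
= I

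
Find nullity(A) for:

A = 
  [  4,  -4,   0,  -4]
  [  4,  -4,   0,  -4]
nullity(A) = 3

Row reduce:
R2 → R2 - (1)·R1
REF = 
  [  4,  -4,   0,  -4]
  [  0,   0,   0,   0]
Pivot columns: 1 → 1 pivot.
rank(A) = 1, so nullity(A) = 4 - 1 = 3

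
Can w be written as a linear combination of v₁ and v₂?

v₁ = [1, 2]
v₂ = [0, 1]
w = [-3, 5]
Yes

Form the augmented matrix and row-reduce:
[v₁|v₂|w] = 
  [  1,   0,  -3]
  [  2,   1,   5]
R2 → R2 - (2)·R1
REF = 
  [  1,   0,  -3]
  [  0,   1,  11]

No row of the form [0 0 | nonzero], so the system is consistent. Back-substitution gives c₁ = -3, c₂ = 11: w = (-3)·v₁ + (11)·v₂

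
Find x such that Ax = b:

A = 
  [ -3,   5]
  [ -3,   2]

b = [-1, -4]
x = [2, 1]

Row reduce the augmented matrix [A|b]:
R2 → R2 - (1)·R1
REF = 
  [ -3,   5,  -1]
  [  0,  -3,  -3]

Back-substitution:
x₂ = (-3) / (-3) = 1
x₁ = (-1 - (5)(1)) / (-3) = 2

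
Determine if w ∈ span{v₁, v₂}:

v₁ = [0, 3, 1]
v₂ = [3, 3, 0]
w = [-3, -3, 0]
Yes

Form the augmented matrix and row-reduce:
[v₁|v₂|w] = 
  [  0,   3,  -3]
  [  3,   3,  -3]
  [  1,   0,   0]
Swap R1 ↔ R2
R3 → R3 - (1/3)·R1
R3 → R3 + (1/3)·R2
REF = 
  [  3,   3,  -3]
  [  0,   3,  -3]
  [  0,   0,   0]

No row of the form [0 0 | nonzero], so the system is consistent. Back-substitution gives c₁ = 0, c₂ = -1: w = (0)·v₁ + (-1)·v₂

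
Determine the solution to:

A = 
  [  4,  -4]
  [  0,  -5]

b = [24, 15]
x = [3, -3]

Row reduce the augmented matrix [A|b]:
(already in echelon form)
REF = 
  [  4,  -4,  24]
  [  0,  -5,  15]

Back-substitution:
x₂ = 15 / (-5) = -3
x₁ = (24 - (-4)(-3)) / 4 = 3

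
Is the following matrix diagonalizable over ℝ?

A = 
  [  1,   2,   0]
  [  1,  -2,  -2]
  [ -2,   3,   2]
No

Characteristic polynomial: det(λI - A) = λ³ - λ² - 6
By the rational root theorem any rational root is an integer dividing 6; none of those is a root, so p(λ) has no rational roots and hence (being an irreducible cubic) no repeated roots.
Discriminant of the cubic: Δ = -996
Δ < 0 ⇒ one real eigenvalue and a complex-conjugate pair: λ ≈ 2.219, -0.6094 + 1.527i, -0.6094 - 1.527i
Has complex eigenvalues (not diagonalizable over ℝ).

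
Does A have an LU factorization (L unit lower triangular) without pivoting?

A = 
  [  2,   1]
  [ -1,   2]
Yes.
A[1,1] = 2 ≠ 0, so Gaussian elimination proceeds without a row swap: multiplier ℓ₂₁ = (-1)/(2) = -1/2, and U[2,2] = 2 - (-1/2)(1) = 5/2.
L = 
  [   1,    0]
  [-1/2,    1]
U = 
  [  2,   1]
  [  0, 5/2]
Check row 2 of LU: [(-1/2)(2), (-1/2)(1) + (5/2)] = [-1, 2] = row 2 of A ✓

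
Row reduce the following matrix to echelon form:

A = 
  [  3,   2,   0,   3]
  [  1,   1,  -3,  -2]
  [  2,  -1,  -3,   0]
Row operations:
R2 → R2 - (1/3)·R1
R3 → R3 - (2/3)·R1
R3 → R3 + (7)·R2

Resulting echelon form:
REF = 
  [  3,   2,   0,   3]
  [  0, 1/3,  -3,  -3]
  [  0,   0, -24, -23]

Rank = 3 (number of non-zero pivot rows).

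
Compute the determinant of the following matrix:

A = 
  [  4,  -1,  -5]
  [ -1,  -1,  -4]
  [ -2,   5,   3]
92

Cofactor expansion along row 1:
det(A) = (4)·((-1)(3) - (-4)(5)) - (-1)·((-1)(3) - (-4)(-2)) + (-5)·((-1)(5) - (-1)(-2))
  = (4)(17) - (-1)(-11) + (-5)(-7)
  = 92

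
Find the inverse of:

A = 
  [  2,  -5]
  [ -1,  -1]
det(A) = (2)(-1) - (-5)(-1) = -7
For a 2×2 matrix, A⁻¹ = (1/det(A)) · [[d, -b], [-c, a]]
    = (-1/7) · [[-1, 5], [1, 2]]

A⁻¹ = 
  [ 1/7, -5/7]
  [-1/7, -2/7]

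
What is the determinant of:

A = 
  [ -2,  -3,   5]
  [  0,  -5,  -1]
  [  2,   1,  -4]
14

Cofactor expansion along row 1:
det(A) = (-2)·((-5)(-4) - (-1)(1)) - (-3)·((0)(-4) - (-1)(2)) + (5)·((0)(1) - (-5)(2))
  = (-2)(21) - (-3)(2) + (5)(10)
  = 14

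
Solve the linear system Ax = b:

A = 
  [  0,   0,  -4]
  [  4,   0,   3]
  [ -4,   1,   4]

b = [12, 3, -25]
x = [3, -1, -3]

Row reduce the augmented matrix [A|b]:
Swap R1 ↔ R2
R3 → R3 + (1)·R1
Swap R2 ↔ R3
REF = 
  [  4,   0,   3,   3]
  [  0,   1,   7, -22]
  [  0,   0,  -4,  12]

Back-substitution:
x₃ = 12 / (-4) = -3
x₂ = (-22 - (7)(-3)) / 1 = -1
x₁ = (3 - (0)(-1) - (3)(-3)) / 4 = 3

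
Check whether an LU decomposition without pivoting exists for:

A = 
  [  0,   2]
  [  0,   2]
Yes.
The first column is zero, so A is already upper triangular: L = I, U = A.
L = 
  [  1,   0]
  [  0,   1]
U = 
  [  0,   2]
  [  0,   2]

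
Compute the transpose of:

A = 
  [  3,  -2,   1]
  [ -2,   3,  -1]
Aᵀ = 
  [  3,  -2]
  [ -2,   3]
  [  1,  -1]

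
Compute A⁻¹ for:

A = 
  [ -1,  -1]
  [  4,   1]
det(A) = (-1)(1) - (-1)(4) = 3
For a 2×2 matrix, A⁻¹ = (1/det(A)) · [[d, -b], [-c, a]]
    = (1/3) · [[1, 1], [-4, -1]]

A⁻¹ = 
  [ 1/3,  1/3]
  [-4/3, -1/3]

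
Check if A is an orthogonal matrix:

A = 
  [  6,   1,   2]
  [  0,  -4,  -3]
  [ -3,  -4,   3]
No

AᵀA = 
  [ 45,  18,   3]
  [ 18,  33,   2]
  [  3,   2,  22]
≠ I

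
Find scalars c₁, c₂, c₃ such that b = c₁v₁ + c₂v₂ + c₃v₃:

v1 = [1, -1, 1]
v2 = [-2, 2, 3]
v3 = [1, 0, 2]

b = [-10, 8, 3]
c1 = -2, c2 = 3, c3 = -2

b = -2·v1 + 3·v2 + -2·v3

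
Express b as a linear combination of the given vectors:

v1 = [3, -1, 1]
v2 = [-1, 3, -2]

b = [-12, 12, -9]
c1 = -3, c2 = 3

b = -3·v1 + 3·v2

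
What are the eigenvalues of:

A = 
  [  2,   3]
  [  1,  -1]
λ = (1 + √21)/2, (1 - √21)/2  (≈ 2.791, -1.791)

tr(A) = 1, det(A) = -5
Characteristic polynomial: λ² - tr(A)λ + det(A) = λ² - λ - 5
λ² - λ - 5 = 0  ⇒  λ = (1 ± √((-1)² - 4·(-5)))/2 = (1 ± √(21))/2
  = (1 + √21)/2,  (1 - √21)/2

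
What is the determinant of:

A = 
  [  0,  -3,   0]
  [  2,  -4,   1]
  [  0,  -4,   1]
6

Cofactor expansion along row 1:
det(A) = (0)·((-4)(1) - (1)(-4)) - (-3)·((2)(1) - (1)(0)) + (0)·((2)(-4) - (-4)(0))
  = (0)(0) - (-3)(2) + (0)(-8)
  = 6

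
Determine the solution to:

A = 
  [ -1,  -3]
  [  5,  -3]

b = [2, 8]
Row reduce the augmented matrix [A|b]:
R2 → R2 + (5)·R1
REF = 
  [ -1,  -3,   2]
  [  0, -18,  18]

Back-substitution:
x₂ = 18 / (-18) = -1
x₁ = (2 - (-3)(-1)) / (-1) = 1

x = [1, -1]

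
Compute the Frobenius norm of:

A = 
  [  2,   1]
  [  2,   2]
||A||_F = 3.606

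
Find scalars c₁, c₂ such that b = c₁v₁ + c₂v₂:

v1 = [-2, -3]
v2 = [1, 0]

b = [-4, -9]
c1 = 3, c2 = 2

b = 3·v1 + 2·v2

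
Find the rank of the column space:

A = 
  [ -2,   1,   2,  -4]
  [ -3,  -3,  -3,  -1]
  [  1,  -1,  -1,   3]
Row reduce:
R2 → R2 - (3/2)·R1
R3 → R3 + (1/2)·R1
R3 → R3 - (1/9)·R2
REF = 
  [  -2,    1,    2,   -4]
  [   0, -9/2,   -6,    5]
  [   0,    0,  2/3,  4/9]
Pivot columns: 1, 2, 3 → 3 pivots.
dim(Col(A)) = number of pivot columns = 3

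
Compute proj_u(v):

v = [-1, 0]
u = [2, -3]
proj_u(v) = [-4/13, 6/13]

v·u = (-1)(2) + (0)(-3) = -2
u·u = (2)² + (-3)² = 13
proj_u(v) = (v·u / u·u) × u = (-2/13) × u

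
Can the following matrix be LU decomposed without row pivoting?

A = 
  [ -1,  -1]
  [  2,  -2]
Yes.
A[1,1] = -1 ≠ 0, so Gaussian elimination proceeds without a row swap: multiplier ℓ₂₁ = (2)/(-1) = -2, and U[2,2] = -2 - (-2)(-1) = -4.
L = 
  [  1,   0]
  [ -2,   1]
U = 
  [ -1,  -1]
  [  0,  -4]
Check row 2 of LU: [(-2)(-1), (-2)(-1) + (-4)] = [2, -2] = row 2 of A ✓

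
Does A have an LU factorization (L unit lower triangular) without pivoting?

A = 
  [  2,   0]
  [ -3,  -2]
Yes.
A[1,1] = 2 ≠ 0, so Gaussian elimination proceeds without a row swap: multiplier ℓ₂₁ = (-3)/(2) = -3/2, and U[2,2] = -2 - (-3/2)(0) = -2.
L = 
  [   1,    0]
  [-3/2,    1]
U = 
  [  2,   0]
  [  0,  -2]
Check row 2 of LU: [(-3/2)(2), (-3/2)(0) + (-2)] = [-3, -2] = row 2 of A ✓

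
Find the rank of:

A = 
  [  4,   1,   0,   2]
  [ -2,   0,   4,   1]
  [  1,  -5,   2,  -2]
Row reduce:
R2 → R2 + (1/2)·R1
R3 → R3 - (1/4)·R1
R3 → R3 + (21/2)·R2
REF = 
  [   4,    1,    0,    2]
  [   0,  1/2,    4,    2]
  [   0,    0,   44, 37/2]
Pivot columns: 1, 2, 3 → 3 pivots.

rank(A) = 3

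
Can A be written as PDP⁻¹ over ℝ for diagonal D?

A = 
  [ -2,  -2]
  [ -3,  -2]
Yes

tr(A) = -4, det(A) = -2
Characteristic polynomial: λ² - tr(A)λ + det(A) = λ² + 4λ - 2
λ² + 4λ - 2 = 0  ⇒  λ = (-4 ± √((4)² - 4·(-2)))/2 = (-4 ± √(24))/2
  = -2 + √6,  -2 - √6
Eigenvalues: -2 + √6, -2 - √6  (≈ 0.4495, -4.449)
The two irrational eigenvalues are distinct (simple), so each has alg. mult. = geom. mult. = 1.
Sum of geometric multiplicities equals n, so A has n independent eigenvectors.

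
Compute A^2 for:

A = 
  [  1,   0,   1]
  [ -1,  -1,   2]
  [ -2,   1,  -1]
A² = A·A:
A²[1,1] = (1)(1) + (0)(-1) + (1)(-2) = -1
A²[1,2] = (1)(0) + (0)(-1) + (1)(1) = 1
A²[1,3] = (1)(1) + (0)(2) + (1)(-1) = 0
A²[2,1] = (-1)(1) + (-1)(-1) + (2)(-2) = -4
A²[2,2] = (-1)(0) + (-1)(-1) + (2)(1) = 3
A²[2,3] = (-1)(1) + (-1)(2) + (2)(-1) = -5
A²[3,1] = (-2)(1) + (1)(-1) + (-1)(-2) = -1
A²[3,2] = (-2)(0) + (1)(-1) + (-1)(1) = -2
A²[3,3] = (-2)(1) + (1)(2) + (-1)(-1) = 1
A² = 
  [ -1,   1,   0]
  [ -4,   3,  -5]
  [ -1,  -2,   1]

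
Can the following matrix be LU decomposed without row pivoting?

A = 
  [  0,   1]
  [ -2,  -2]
No.
A[1,1] = 0 but A[2,1] = -2 ≠ 0. Any LU with L unit lower triangular has (LU)[1,1] = U[1,1] and (LU)[2,1] = L[2,1]·U[1,1]; matching A forces U[1,1] = 0, which then forces (LU)[2,1] = 0 ≠ -2. A row swap (pivoting) is required.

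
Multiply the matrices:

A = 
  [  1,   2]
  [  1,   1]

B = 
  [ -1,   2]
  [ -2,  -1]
AB = 
  [ -5,   0]
  [ -3,   1]

A is 2×2 and B is 2×2, so AB is 2×2. Each entry is (row of A)·(column of B):
AB[1,1] = (1)(-1) + (2)(-2) = -5
AB[1,2] = (1)(2) + (2)(-1) = 0
AB[2,1] = (1)(-1) + (1)(-2) = -3
AB[2,2] = (1)(2) + (1)(-1) = 1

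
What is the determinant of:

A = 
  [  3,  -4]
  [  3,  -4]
0

For a 2×2 matrix, det = ad - bc = (3)(-4) - (-4)(3) = 0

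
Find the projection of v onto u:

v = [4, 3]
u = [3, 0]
v·u = (4)(3) + (3)(0) = 12
u·u = (3)² + (0)² = 9
proj_u(v) = (v·u / u·u) × u = (12/9) × u = (4/3) × u

proj_u(v) = [4, 0]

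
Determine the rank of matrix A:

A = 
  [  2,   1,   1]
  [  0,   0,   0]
Row reduce:
(no row operations needed)
REF = 
  [  2,   1,   1]
  [  0,   0,   0]
Pivot columns: 1 → 1 pivot.

rank(A) = 1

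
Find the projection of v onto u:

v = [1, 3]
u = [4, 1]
v·u = (1)(4) + (3)(1) = 7
u·u = (4)² + (1)² = 17
proj_u(v) = (v·u / u·u) × u = (7/17) × u

proj_u(v) = [28/17, 7/17]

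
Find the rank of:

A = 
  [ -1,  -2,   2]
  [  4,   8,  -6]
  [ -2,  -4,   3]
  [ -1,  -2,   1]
Row reduce:
R2 → R2 + (4)·R1
R3 → R3 - (2)·R1
R4 → R4 - (1)·R1
R3 → R3 + (1/2)·R2
R4 → R4 + (1/2)·R2
REF = 
  [ -1,  -2,   2]
  [  0,   0,   2]
  [  0,   0,   0]
  [  0,   0,   0]
Pivot columns: 1, 3 → 2 pivots.

rank(A) = 2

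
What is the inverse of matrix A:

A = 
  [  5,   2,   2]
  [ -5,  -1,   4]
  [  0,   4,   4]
det(A) = (5)·((-1)(4) - (4)(4)) - (2)·((-5)(4) - (4)(0)) + (2)·((-5)(4) - (-1)(0))
  = (5)(-20) - (2)(-20) + (2)(-20)
  = -100
det(A) = -100 ≠ 0, so A is invertible.

Cofactors Cᵢⱼ = (-1)ⁱ⁺ʲ·Mᵢⱼ:
C = 
  [-20,  20, -20]
  [  0,  20, -20]
  [ 10, -30,   5]

adj(A) = Cᵀ:
adj(A) = 
  [-20,   0,  10]
  [ 20,  20, -30]
  [-20, -20,   5]

A⁻¹ = (-1/100) · adj(A):
A⁻¹ = 
  [  1/5,     0, -1/10]
  [ -1/5,  -1/5,  3/10]
  [  1/5,   1/5, -1/20]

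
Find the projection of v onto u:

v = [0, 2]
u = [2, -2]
proj_u(v) = [-1, 1]

v·u = (0)(2) + (2)(-2) = -4
u·u = (2)² + (-2)² = 8
proj_u(v) = (v·u / u·u) × u = (-4/8) × u = (-1/2) × u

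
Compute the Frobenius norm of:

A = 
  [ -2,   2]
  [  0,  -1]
||A||_F = 3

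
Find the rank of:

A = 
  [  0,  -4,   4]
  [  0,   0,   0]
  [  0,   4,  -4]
Row reduce:
R3 → R3 + (1)·R1
REF = 
  [  0,  -4,   4]
  [  0,   0,   0]
  [  0,   0,   0]
Pivot columns: 2 → 1 pivot.

rank(A) = 1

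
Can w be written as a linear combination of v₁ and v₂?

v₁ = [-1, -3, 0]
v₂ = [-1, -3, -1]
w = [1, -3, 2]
No

Form the augmented matrix and row-reduce:
[v₁|v₂|w] = 
  [ -1,  -1,   1]
  [ -3,  -3,  -3]
  [  0,  -1,   2]
R2 → R2 - (3)·R1
Swap R2 ↔ R3
REF = 
  [ -1,  -1,   1]
  [  0,  -1,   2]
  [  0,   0,  -6]

Row 3 reads [0 0 | -6], i.e. 0 = -6, so the system is inconsistent and w ∉ span{v₁, v₂}.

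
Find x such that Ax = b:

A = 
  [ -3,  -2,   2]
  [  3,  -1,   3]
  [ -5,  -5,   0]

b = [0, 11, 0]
x = [2, -2, 1]

Row reduce the augmented matrix [A|b]:
R2 → R2 + (1)·R1
R3 → R3 - (5/3)·R1
R3 → R3 - (5/9)·R2
REF = 
  [   -3,    -2,     2,     0]
  [    0,    -3,     5,    11]
  [    0,     0, -55/9, -55/9]

Back-substitution:
x₃ = (-55/9) / (-55/9) = 1
x₂ = (11 - (5)(1)) / (-3) = -2
x₁ = (0 - (-2)(-2) - (2)(1)) / (-3) = 2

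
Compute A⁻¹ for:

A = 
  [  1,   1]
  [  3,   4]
det(A) = (1)(4) - (1)(3) = 1
For a 2×2 matrix, A⁻¹ = (1/det(A)) · [[d, -b], [-c, a]]
    = (1) · [[4, -1], [-3, 1]]

A⁻¹ = 
  [  4,  -1]
  [ -3,   1]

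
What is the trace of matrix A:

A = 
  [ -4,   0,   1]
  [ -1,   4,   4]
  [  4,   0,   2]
2

tr(A) = -4 + 4 + 2 = 2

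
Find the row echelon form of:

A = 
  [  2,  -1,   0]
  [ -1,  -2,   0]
Row operations:
R2 → R2 + (1/2)·R1

Resulting echelon form:
REF = 
  [   2,   -1,    0]
  [   0, -5/2,    0]

Rank = 2 (number of non-zero pivot rows).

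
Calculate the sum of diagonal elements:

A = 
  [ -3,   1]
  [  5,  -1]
-4

tr(A) = -3 + -1 = -4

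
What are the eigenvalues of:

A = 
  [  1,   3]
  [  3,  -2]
λ = (-1 + 3√5)/2, (-1 - 3√5)/2  (≈ 2.854, -3.854)

tr(A) = -1, det(A) = -11
Characteristic polynomial: λ² - tr(A)λ + det(A) = λ² + λ - 11
λ² + λ - 11 = 0  ⇒  λ = (-1 ± √((1)² - 4·(-11)))/2 = (-1 ± √(45))/2
  = (-1 + 3√5)/2,  (-1 - 3√5)/2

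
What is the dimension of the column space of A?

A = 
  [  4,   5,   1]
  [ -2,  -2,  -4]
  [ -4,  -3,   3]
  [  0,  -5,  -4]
dim(Col(A)) = 3

Row reduce:
R2 → R2 + (1/2)·R1
R3 → R3 + (1)·R1
R3 → R3 - (4)·R2
R4 → R4 + (10)·R2
R4 → R4 + (13/6)·R3
REF = 
  [   4,    5,    1]
  [   0,  1/2, -7/2]
  [   0,    0,   18]
  [   0,    0,    0]
Pivot columns: 1, 2, 3 → 3 pivots.
dim(Col(A)) = number of pivot columns = 3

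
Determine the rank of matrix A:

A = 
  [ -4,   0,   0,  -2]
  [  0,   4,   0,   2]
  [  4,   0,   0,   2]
Row reduce:
R3 → R3 + (1)·R1
REF = 
  [ -4,   0,   0,  -2]
  [  0,   4,   0,   2]
  [  0,   0,   0,   0]
Pivot columns: 1, 2 → 2 pivots.

rank(A) = 2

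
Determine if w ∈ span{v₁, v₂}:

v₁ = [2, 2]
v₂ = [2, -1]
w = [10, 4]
Yes

Form the augmented matrix and row-reduce:
[v₁|v₂|w] = 
  [  2,   2,  10]
  [  2,  -1,   4]
R2 → R2 - (1)·R1
REF = 
  [  2,   2,  10]
  [  0,  -3,  -6]

No row of the form [0 0 | nonzero], so the system is consistent. Back-substitution gives c₁ = 3, c₂ = 2: w = (3)·v₁ + (2)·v₂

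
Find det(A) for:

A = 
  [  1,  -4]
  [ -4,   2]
For a 2×2 matrix, det = ad - bc = (1)(2) - (-4)(-4) = -14

det(A) = -14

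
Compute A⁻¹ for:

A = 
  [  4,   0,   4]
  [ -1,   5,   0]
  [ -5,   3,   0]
det(A) = (4)·((5)(0) - (0)(3)) - (0)·((-1)(0) - (0)(-5)) + (4)·((-1)(3) - (5)(-5))
  = (4)(0) - (0)(0) + (4)(22)
  = 88
det(A) = 88 ≠ 0, so A is invertible.

Cofactors Cᵢⱼ = (-1)ⁱ⁺ʲ·Mᵢⱼ:
C = 
  [  0,   0,  22]
  [ 12,  20, -12]
  [-20,  -4,  20]

adj(A) = Cᵀ:
adj(A) = 
  [  0,  12, -20]
  [  0,  20,  -4]
  [ 22, -12,  20]

A⁻¹ = (1/88) · adj(A):
A⁻¹ = 
  [    0,  3/22, -5/22]
  [    0,  5/22, -1/22]
  [  1/4, -3/22,  5/22]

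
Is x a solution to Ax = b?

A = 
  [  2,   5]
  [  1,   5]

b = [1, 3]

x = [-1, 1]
No

Ax = [3, 4] ≠ b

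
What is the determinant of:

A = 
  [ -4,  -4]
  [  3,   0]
12

For a 2×2 matrix, det = ad - bc = (-4)(0) - (-4)(3) = 12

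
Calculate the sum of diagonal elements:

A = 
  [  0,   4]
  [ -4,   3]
3

tr(A) = 0 + 3 = 3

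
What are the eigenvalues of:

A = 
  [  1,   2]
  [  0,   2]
tr(A) = 3, det(A) = 2
Characteristic polynomial: λ² - tr(A)λ + det(A) = λ² - 3λ + 2
λ² - 3λ + 2 = (λ - 1)(λ - 2)

λ = 2, 1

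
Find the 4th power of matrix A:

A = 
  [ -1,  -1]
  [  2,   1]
A² = A·A:
A²[1,1] = (-1)(-1) + (-1)(2) = -1
A²[1,2] = (-1)(-1) + (-1)(1) = 0
A²[2,1] = (2)(-1) + (1)(2) = 0
A²[2,2] = (2)(-1) + (1)(1) = -1
A² = 
  [ -1,   0]
  [  0,  -1]

A^3 = A^2·A:
A^3[1,1] = (-1)(-1) + (0)(2) = 1
A^3[1,2] = (-1)(-1) + (0)(1) = 1
A^3[2,1] = (0)(-1) + (-1)(2) = -2
A^3[2,2] = (0)(-1) + (-1)(1) = -1
A^3 = 
  [  1,   1]
  [ -2,  -1]

A^4 = A^3·A:
A^4[1,1] = (1)(-1) + (1)(2) = 1
A^4[1,2] = (1)(-1) + (1)(1) = 0
A^4[2,1] = (-2)(-1) + (-1)(2) = 0
A^4[2,2] = (-2)(-1) + (-1)(1) = 1
A^4 = 
  [  1,   0]
  [  0,   1]

Therefore
A^4 = 
  [  1,   0]
  [  0,   1]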